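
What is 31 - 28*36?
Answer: -977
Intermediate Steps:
31 - 28*36 = 31 - 1008 = -977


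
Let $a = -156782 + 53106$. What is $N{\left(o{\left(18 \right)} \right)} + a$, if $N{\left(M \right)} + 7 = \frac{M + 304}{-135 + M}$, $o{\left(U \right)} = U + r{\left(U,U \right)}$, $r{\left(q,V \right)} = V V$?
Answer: $- \frac{21461735}{207} \approx -1.0368 \cdot 10^{5}$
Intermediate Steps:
$r{\left(q,V \right)} = V^{2}$
$o{\left(U \right)} = U + U^{2}$
$N{\left(M \right)} = -7 + \frac{304 + M}{-135 + M}$ ($N{\left(M \right)} = -7 + \frac{M + 304}{-135 + M} = -7 + \frac{304 + M}{-135 + M}$)
$a = -103676$
$N{\left(o{\left(18 \right)} \right)} + a = \frac{1249 - 6 \cdot 18 \left(1 + 18\right)}{-135 + 18 \left(1 + 18\right)} - 103676 = \frac{1249 - 6 \cdot 18 \cdot 19}{-135 + 18 \cdot 19} - 103676 = \frac{1249 - 2052}{-135 + 342} - 103676 = \frac{1249 - 2052}{207} - 103676 = \frac{1}{207} \left(-803\right) - 103676 = - \frac{803}{207} - 103676 = - \frac{21461735}{207}$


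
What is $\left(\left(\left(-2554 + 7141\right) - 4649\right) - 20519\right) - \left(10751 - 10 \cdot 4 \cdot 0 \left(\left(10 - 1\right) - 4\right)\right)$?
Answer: $-31332$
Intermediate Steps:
$\left(\left(\left(-2554 + 7141\right) - 4649\right) - 20519\right) - \left(10751 - 10 \cdot 4 \cdot 0 \left(\left(10 - 1\right) - 4\right)\right) = \left(\left(4587 - 4649\right) - 20519\right) - \left(10751 - 10 \cdot 0 \left(9 - 4\right)\right) = \left(-62 - 20519\right) - \left(10751 - 0 \cdot 5\right) = -20581 - \left(10751 - 0\right) = -20581 - \left(10751 + 0\right) = -20581 - 10751 = -31332$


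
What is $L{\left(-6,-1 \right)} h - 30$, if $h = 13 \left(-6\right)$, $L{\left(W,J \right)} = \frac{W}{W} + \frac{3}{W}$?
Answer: $-69$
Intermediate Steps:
$L{\left(W,J \right)} = 1 + \frac{3}{W}$
$h = -78$
$L{\left(-6,-1 \right)} h - 30 = \frac{3 - 6}{-6} \left(-78\right) - 30 = \left(- \frac{1}{6}\right) \left(-3\right) \left(-78\right) - 30 = \frac{1}{2} \left(-78\right) - 30 = -39 - 30 = -69$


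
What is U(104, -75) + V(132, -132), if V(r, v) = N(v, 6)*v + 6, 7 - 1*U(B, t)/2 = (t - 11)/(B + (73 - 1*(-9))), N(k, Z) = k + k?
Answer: 3242810/93 ≈ 34869.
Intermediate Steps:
N(k, Z) = 2*k
U(B, t) = 14 - 2*(-11 + t)/(82 + B) (U(B, t) = 14 - 2*(t - 11)/(B + (73 - 1*(-9))) = 14 - 2*(-11 + t)/(B + (73 + 9)) = 14 - 2*(-11 + t)/(B + 82) = 14 - 2*(-11 + t)/(82 + B))
V(r, v) = 6 + 2*v**2 (V(r, v) = (2*v)*v + 6 = 2*v**2 + 6 = 6 + 2*v**2)
U(104, -75) + V(132, -132) = 2*(585 - 1*(-75) + 7*104)/(82 + 104) + (6 + 2*(-132)**2) = 2*(585 + 75 + 728)/186 + (6 + 2*17424) = 2*(1/186)*1388 + (6 + 34848) = 1388/93 + 34854 = 3242810/93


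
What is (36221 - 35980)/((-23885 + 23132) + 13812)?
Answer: 241/13059 ≈ 0.018455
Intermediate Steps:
(36221 - 35980)/((-23885 + 23132) + 13812) = 241/(-753 + 13812) = 241/13059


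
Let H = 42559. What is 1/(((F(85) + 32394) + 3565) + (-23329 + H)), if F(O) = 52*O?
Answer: 1/59609 ≈ 1.6776e-5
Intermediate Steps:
1/(((F(85) + 32394) + 3565) + (-23329 + H)) = 1/(((52*85 + 32394) + 3565) + (-23329 + 42559)) = 1/(((4420 + 32394) + 3565) + 19230) = 1/((36814 + 3565) + 19230) = 1/(40379 + 19230) = 1/59609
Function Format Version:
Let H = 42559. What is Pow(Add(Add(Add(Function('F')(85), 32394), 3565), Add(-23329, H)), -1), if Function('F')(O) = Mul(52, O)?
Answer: Rational(1, 59609) ≈ 1.6776e-5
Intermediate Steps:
Pow(Add(Add(Add(Function('F')(85), 32394), 3565), Add(-23329, H)), -1) = Pow(Add(Add(Add(Mul(52, 85), 32394), 3565), Add(-23329, 42559)), -1) = Pow(Add(Add(Add(4420, 32394), 3565), 19230), -1) = Pow(Add(Add(36814, 3565), 19230), -1) = Pow(Add(40379, 19230), -1) = Pow(59609, -1) = Rational(1, 59609)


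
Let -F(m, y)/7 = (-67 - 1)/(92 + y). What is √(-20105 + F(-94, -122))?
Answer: I*√4527195/15 ≈ 141.85*I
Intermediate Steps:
F(m, y) = 476/(92 + y) (F(m, y) = -7*(-67 - 1)/(92 + y) = -(-476)/(92 + y) = 476/(92 + y))
√(-20105 + F(-94, -122)) = √(-20105 + 476/(92 - 122)) = √(-20105 + 476/(-30)) = √(-20105 + 476*(-1/30)) = √(-20105 - 238/15) = √(-301813/15) = I*√4527195/15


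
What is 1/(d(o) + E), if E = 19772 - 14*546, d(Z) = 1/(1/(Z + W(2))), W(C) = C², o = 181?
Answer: 1/12313 ≈ 8.1215e-5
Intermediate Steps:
d(Z) = 4 + Z (d(Z) = 1/(1/(Z + 2²)) = 1/(1/(Z + 4)) = 1/(1/(4 + Z)) = 4 + Z)
E = 12128 (E = 19772 - 7644 = 12128)
1/(d(o) + E) = 1/((4 + 181) + 12128) = 1/(185 + 12128) = 1/12313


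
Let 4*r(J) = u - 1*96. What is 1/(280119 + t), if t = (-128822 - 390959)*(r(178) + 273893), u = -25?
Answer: -4/569393495755 ≈ -7.0250e-12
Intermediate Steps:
r(J) = -121/4 (r(J) = (-25 - 1*96)/4 = (-25 - 96)/4 = (¼)*(-121) = -121/4)
t = -569394616231/4 (t = (-128822 - 390959)*(-121/4 + 273893) = -519781*1095451/4 = -569394616231/4 ≈ -1.4235e+11)
1/(280119 + t) = 1/(280119 - 569394616231/4) = 1/(-569393495755/4) = -4/569393495755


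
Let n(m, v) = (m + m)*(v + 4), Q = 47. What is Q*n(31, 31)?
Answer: 101990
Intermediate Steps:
n(m, v) = 2*m*(4 + v) (n(m, v) = (2*m)*(4 + v) = 2*m*(4 + v))
Q*n(31, 31) = 47*(2*31*(4 + 31)) = 47*(2*31*35) = 47*2170 = 101990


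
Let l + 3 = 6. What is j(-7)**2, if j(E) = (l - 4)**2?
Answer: 1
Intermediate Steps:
l = 3 (l = -3 + 6 = 3)
j(E) = 1 (j(E) = (3 - 4)**2 = (-1)**2 = 1)
j(-7)**2 = 1**2 = 1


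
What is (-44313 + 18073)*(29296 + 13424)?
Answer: -1120972800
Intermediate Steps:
(-44313 + 18073)*(29296 + 13424) = -26240*42720 = -1120972800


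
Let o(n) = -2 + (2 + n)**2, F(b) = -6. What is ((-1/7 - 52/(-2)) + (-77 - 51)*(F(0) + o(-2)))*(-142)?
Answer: -1043558/7 ≈ -1.4908e+5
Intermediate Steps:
((-1/7 - 52/(-2)) + (-77 - 51)*(F(0) + o(-2)))*(-142) = ((-1/7 - 52/(-2)) + (-77 - 51)*(-6 + (-2 + (2 - 2)**2)))*(-142) = ((-1*1/7 - 52*(-1/2)) - 128*(-6 + (-2 + 0**2)))*(-142) = ((-1/7 + 26) - 128*(-6 + (-2 + 0)))*(-142) = (181/7 - 128*(-6 - 2))*(-142) = (181/7 - 128*(-8))*(-142) = (181/7 + 1024)*(-142) = (7349/7)*(-142) = -1043558/7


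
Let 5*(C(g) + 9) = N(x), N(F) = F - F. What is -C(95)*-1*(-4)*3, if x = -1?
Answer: 108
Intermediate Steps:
N(F) = 0
C(g) = -9 (C(g) = -9 + (⅕)*0 = -9 + 0 = -9)
-C(95)*-1*(-4)*3 = -(-9)*-1*(-4)*3 = -(-9)*4*3 = -(-9)*12 = -1*(-108) = 108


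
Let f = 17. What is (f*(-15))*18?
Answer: -4590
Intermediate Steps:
(f*(-15))*18 = (17*(-15))*18 = -255*18 = -4590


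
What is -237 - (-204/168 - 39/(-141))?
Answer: -155329/658 ≈ -236.06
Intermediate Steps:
-237 - (-204/168 - 39/(-141)) = -237 - (-204*1/168 - 39*(-1/141)) = -237 - (-17/14 + 13/47) = -237 - 1*(-617/658) = -237 + 617/658 = -155329/658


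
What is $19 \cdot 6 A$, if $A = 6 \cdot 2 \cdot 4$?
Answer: $5472$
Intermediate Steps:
$A = 48$ ($A = 12 \cdot 4 = 48$)
$19 \cdot 6 A = 19 \cdot 6 \cdot 48 = 114 \cdot 48 = 5472$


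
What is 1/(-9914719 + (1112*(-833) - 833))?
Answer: -1/10841848 ≈ -9.2235e-8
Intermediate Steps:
1/(-9914719 + (1112*(-833) - 833)) = 1/(-9914719 + (-926296 - 833)) = 1/(-9914719 - 927129) = 1/(-10841848) = -1/10841848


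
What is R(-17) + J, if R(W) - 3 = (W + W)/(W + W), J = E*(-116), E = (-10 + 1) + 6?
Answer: 352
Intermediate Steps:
E = -3 (E = -9 + 6 = -3)
J = 348 (J = -3*(-116) = 348)
R(W) = 4 (R(W) = 3 + (W + W)/(W + W) = 3 + (2*W)/((2*W)) = 3 + (2*W)*(1/(2*W)) = 3 + 1 = 4)
R(-17) + J = 4 + 348 = 352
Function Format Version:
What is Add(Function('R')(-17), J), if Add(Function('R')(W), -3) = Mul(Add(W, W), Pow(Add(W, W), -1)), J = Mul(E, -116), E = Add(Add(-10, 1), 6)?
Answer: 352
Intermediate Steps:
E = -3 (E = Add(-9, 6) = -3)
J = 348 (J = Mul(-3, -116) = 348)
Function('R')(W) = 4 (Function('R')(W) = Add(3, Mul(Add(W, W), Pow(Add(W, W), -1))) = Add(3, Mul(Mul(2, W), Pow(Mul(2, W), -1))) = Add(3, Mul(Mul(2, W), Mul(Rational(1, 2), Pow(W, -1)))) = Add(3, 1) = 4)
Add(Function('R')(-17), J) = Add(4, 348) = 352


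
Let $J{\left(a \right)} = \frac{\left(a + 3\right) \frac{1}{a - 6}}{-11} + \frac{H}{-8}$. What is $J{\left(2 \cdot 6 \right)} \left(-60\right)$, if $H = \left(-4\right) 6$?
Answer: $- \frac{1830}{11} \approx -166.36$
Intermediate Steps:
$H = -24$
$J{\left(a \right)} = 3 - \frac{3 + a}{11 \left(-6 + a\right)}$ ($J{\left(a \right)} = \frac{\left(a + 3\right) \frac{1}{a - 6}}{-11} - \frac{24}{-8} = \frac{3 + a}{-6 + a} \left(- \frac{1}{11}\right) - -3 = \frac{3 + a}{-6 + a} \left(- \frac{1}{11}\right) + 3 = - \frac{3 + a}{11 \left(-6 + a\right)} + 3 = 3 - \frac{3 + a}{11 \left(-6 + a\right)}$)
$J{\left(2 \cdot 6 \right)} \left(-60\right) = \frac{-201 + 32 \cdot 2 \cdot 6}{11 \left(-6 + 2 \cdot 6\right)} \left(-60\right) = \frac{-201 + 32 \cdot 12}{11 \left(-6 + 12\right)} \left(-60\right) = \frac{-201 + 384}{11 \cdot 6} \left(-60\right) = \frac{1}{11} \cdot \frac{1}{6} \cdot 183 \left(-60\right) = \frac{61}{22} \left(-60\right) = - \frac{1830}{11}$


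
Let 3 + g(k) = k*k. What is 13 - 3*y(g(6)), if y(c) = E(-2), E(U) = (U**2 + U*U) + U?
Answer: -5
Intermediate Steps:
E(U) = U + 2*U**2 (E(U) = (U**2 + U**2) + U = 2*U**2 + U = U + 2*U**2)
g(k) = -3 + k**2 (g(k) = -3 + k*k = -3 + k**2)
y(c) = 6 (y(c) = -2*(1 + 2*(-2)) = -2*(1 - 4) = -2*(-3) = 6)
13 - 3*y(g(6)) = 13 - 3*6 = 13 - 18 = -5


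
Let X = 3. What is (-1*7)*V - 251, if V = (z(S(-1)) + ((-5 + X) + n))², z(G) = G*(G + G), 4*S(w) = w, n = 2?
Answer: -16071/64 ≈ -251.11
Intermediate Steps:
S(w) = w/4
z(G) = 2*G² (z(G) = G*(2*G) = 2*G²)
V = 1/64 (V = (2*((¼)*(-1))² + ((-5 + 3) + 2))² = (2*(-¼)² + (-2 + 2))² = (2*(1/16) + 0)² = (⅛ + 0)² = (⅛)² = 1/64 ≈ 0.015625)
(-1*7)*V - 251 = -1*7*(1/64) - 251 = -7*1/64 - 251 = -7/64 - 251 = -16071/64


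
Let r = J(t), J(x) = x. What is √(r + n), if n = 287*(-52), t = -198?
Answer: I*√15122 ≈ 122.97*I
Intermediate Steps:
n = -14924
r = -198
√(r + n) = √(-198 - 14924) = √(-15122) = I*√15122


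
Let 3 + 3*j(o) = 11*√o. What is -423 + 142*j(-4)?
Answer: -565 + 3124*I/3 ≈ -565.0 + 1041.3*I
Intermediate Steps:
j(o) = -1 + 11*√o/3 (j(o) = -1 + (11*√o)/3 = -1 + 11*√o/3)
-423 + 142*j(-4) = -423 + 142*(-1 + 11*√(-4)/3) = -423 + 142*(-1 + 11*(2*I)/3) = -423 + 142*(-1 + 22*I/3) = -423 + (-142 + 3124*I/3) = -565 + 3124*I/3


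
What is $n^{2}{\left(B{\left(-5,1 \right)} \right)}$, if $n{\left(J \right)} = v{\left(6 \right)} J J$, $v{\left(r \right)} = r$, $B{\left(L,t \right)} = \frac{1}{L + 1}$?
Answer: $\frac{9}{64} \approx 0.14063$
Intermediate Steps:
$B{\left(L,t \right)} = \frac{1}{1 + L}$
$n{\left(J \right)} = 6 J^{2}$ ($n{\left(J \right)} = 6 J J = 6 J^{2}$)
$n^{2}{\left(B{\left(-5,1 \right)} \right)} = \left(6 \left(\frac{1}{1 - 5}\right)^{2}\right)^{2} = \left(6 \left(\frac{1}{-4}\right)^{2}\right)^{2} = \left(6 \left(- \frac{1}{4}\right)^{2}\right)^{2} = \left(6 \cdot \frac{1}{16}\right)^{2} = \left(\frac{3}{8}\right)^{2} = \frac{9}{64}$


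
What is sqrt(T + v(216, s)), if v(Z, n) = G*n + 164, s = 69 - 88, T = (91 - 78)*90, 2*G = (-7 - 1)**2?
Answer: 11*sqrt(6) ≈ 26.944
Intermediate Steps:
G = 32 (G = (-7 - 1)**2/2 = (1/2)*(-8)**2 = (1/2)*64 = 32)
T = 1170 (T = 13*90 = 1170)
s = -19
v(Z, n) = 164 + 32*n (v(Z, n) = 32*n + 164 = 164 + 32*n)
sqrt(T + v(216, s)) = sqrt(1170 + (164 + 32*(-19))) = sqrt(1170 + (164 - 608)) = sqrt(1170 - 444) = sqrt(726) = 11*sqrt(6)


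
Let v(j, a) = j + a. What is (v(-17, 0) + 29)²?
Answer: 144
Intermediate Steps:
v(j, a) = a + j
(v(-17, 0) + 29)² = ((0 - 17) + 29)² = (-17 + 29)² = 12² = 144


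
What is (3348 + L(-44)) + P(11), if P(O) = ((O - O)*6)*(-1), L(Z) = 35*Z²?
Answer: 71108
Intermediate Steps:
P(O) = 0 (P(O) = (0*6)*(-1) = 0*(-1) = 0)
(3348 + L(-44)) + P(11) = (3348 + 35*(-44)²) + 0 = (3348 + 35*1936) + 0 = (3348 + 67760) + 0 = 71108 + 0 = 71108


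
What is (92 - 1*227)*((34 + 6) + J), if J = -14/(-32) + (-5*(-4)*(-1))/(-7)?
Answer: -654615/112 ≈ -5844.8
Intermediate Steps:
J = 369/112 (J = -14*(-1/32) + (20*(-1))*(-⅐) = 7/16 - 20*(-⅐) = 7/16 + 20/7 = 369/112 ≈ 3.2946)
(92 - 1*227)*((34 + 6) + J) = (92 - 1*227)*((34 + 6) + 369/112) = (92 - 227)*(40 + 369/112) = -135*4849/112 = -654615/112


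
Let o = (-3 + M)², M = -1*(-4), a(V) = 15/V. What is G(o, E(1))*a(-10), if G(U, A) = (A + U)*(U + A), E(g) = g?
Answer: -6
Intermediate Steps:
M = 4
o = 1 (o = (-3 + 4)² = 1² = 1)
G(U, A) = (A + U)² (G(U, A) = (A + U)*(A + U) = (A + U)²)
G(o, E(1))*a(-10) = (1 + 1)²*(15/(-10)) = 2²*(15*(-⅒)) = 4*(-3/2) = -6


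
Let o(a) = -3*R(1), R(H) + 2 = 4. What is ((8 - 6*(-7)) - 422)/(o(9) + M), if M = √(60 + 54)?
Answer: 372/(6 - √114) ≈ -79.537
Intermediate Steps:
R(H) = 2 (R(H) = -2 + 4 = 2)
M = √114 ≈ 10.677
o(a) = -6 (o(a) = -3*2 = -6)
((8 - 6*(-7)) - 422)/(o(9) + M) = ((8 - 6*(-7)) - 422)/(-6 + √114) = ((8 + 42) - 422)/(-6 + √114) = (50 - 422)/(-6 + √114) = -372/(-6 + √114)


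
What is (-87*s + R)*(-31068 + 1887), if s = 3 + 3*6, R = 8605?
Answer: -197788818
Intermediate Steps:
s = 21 (s = 3 + 18 = 21)
(-87*s + R)*(-31068 + 1887) = (-87*21 + 8605)*(-31068 + 1887) = (-1827 + 8605)*(-29181) = 6778*(-29181) = -197788818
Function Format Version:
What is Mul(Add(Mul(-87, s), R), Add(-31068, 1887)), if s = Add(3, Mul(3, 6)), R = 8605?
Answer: -197788818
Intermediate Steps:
s = 21 (s = Add(3, 18) = 21)
Mul(Add(Mul(-87, s), R), Add(-31068, 1887)) = Mul(Add(Mul(-87, 21), 8605), Add(-31068, 1887)) = Mul(Add(-1827, 8605), -29181) = Mul(6778, -29181) = -197788818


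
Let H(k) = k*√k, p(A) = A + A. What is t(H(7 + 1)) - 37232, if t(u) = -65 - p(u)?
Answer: -37297 - 32*√2 ≈ -37342.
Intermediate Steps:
p(A) = 2*A
H(k) = k^(3/2)
t(u) = -65 - 2*u
t(H(7 + 1)) - 37232 = (-65 - 2*(7 + 1)^(3/2)) - 37232 = (-65 - 32*√2) - 37232 = -37297 - 32*√2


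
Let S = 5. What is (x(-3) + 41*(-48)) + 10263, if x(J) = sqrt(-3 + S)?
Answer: 8295 + sqrt(2) ≈ 8296.4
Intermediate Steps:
x(J) = sqrt(2) (x(J) = sqrt(-3 + 5) = sqrt(2))
(x(-3) + 41*(-48)) + 10263 = (sqrt(2) + 41*(-48)) + 10263 = (sqrt(2) - 1968) + 10263 = (-1968 + sqrt(2)) + 10263 = 8295 + sqrt(2)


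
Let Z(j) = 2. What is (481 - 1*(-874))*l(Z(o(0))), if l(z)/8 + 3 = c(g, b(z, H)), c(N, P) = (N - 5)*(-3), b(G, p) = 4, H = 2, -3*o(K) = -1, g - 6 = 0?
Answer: -65040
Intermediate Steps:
g = 6 (g = 6 + 0 = 6)
o(K) = 1/3 (o(K) = -1/3*(-1) = 1/3)
c(N, P) = 15 - 3*N (c(N, P) = (-5 + N)*(-3) = 15 - 3*N)
l(z) = -48 (l(z) = -24 + 8*(15 - 3*6) = -24 + 8*(15 - 18) = -24 + 8*(-3) = -24 - 24 = -48)
(481 - 1*(-874))*l(Z(o(0))) = (481 - 1*(-874))*(-48) = (481 + 874)*(-48) = 1355*(-48) = -65040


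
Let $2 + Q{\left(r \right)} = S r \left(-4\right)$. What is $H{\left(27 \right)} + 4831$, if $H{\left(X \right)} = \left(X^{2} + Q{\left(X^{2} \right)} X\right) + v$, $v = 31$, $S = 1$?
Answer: $-73195$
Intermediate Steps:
$Q{\left(r \right)} = -2 - 4 r$ ($Q{\left(r \right)} = -2 + 1 r \left(-4\right) = -2 + r \left(-4\right) = -2 - 4 r$)
$H{\left(X \right)} = 31 + X^{2} + X \left(-2 - 4 X^{2}\right)$ ($H{\left(X \right)} = \left(X^{2} + \left(-2 - 4 X^{2}\right) X\right) + 31 = \left(X^{2} + X \left(-2 - 4 X^{2}\right)\right) + 31 = 31 + X^{2} + X \left(-2 - 4 X^{2}\right)$)
$H{\left(27 \right)} + 4831 = \left(31 + 27^{2} - 4 \cdot 27^{3} - 54\right) + 4831 = \left(31 + 729 - 78732 - 54\right) + 4831 = -78026 + 4831 = -73195$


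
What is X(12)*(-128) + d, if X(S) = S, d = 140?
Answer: -1396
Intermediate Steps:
X(12)*(-128) + d = 12*(-128) + 140 = -1536 + 140 = -1396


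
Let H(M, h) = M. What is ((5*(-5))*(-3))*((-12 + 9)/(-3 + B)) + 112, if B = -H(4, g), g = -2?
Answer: 1009/7 ≈ 144.14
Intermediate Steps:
B = -4 (B = -1*4 = -4)
((5*(-5))*(-3))*((-12 + 9)/(-3 + B)) + 112 = ((5*(-5))*(-3))*((-12 + 9)/(-3 - 4)) + 112 = (-25*(-3))*(-3/(-7)) + 112 = 75*(-3*(-⅐)) + 112 = 75*(3/7) + 112 = 225/7 + 112 = 1009/7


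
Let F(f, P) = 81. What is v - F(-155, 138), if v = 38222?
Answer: 38141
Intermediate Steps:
v - F(-155, 138) = 38222 - 1*81 = 38222 - 81 = 38141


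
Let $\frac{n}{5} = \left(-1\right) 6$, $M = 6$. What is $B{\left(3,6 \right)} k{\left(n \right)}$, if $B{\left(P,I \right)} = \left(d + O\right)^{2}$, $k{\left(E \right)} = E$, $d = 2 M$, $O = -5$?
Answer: $-1470$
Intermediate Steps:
$n = -30$ ($n = 5 \left(\left(-1\right) 6\right) = 5 \left(-6\right) = -30$)
$d = 12$ ($d = 2 \cdot 6 = 12$)
$B{\left(P,I \right)} = 49$ ($B{\left(P,I \right)} = \left(12 - 5\right)^{2} = 7^{2} = 49$)
$B{\left(3,6 \right)} k{\left(n \right)} = 49 \left(-30\right) = -1470$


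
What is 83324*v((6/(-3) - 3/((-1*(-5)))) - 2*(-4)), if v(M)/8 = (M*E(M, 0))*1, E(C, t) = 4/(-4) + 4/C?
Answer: -4666144/5 ≈ -9.3323e+5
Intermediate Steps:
E(C, t) = -1 + 4/C (E(C, t) = 4*(-1/4) + 4/C = -1 + 4/C)
v(M) = 32 - 8*M (v(M) = 8*((M*((4 - M)/M))*1) = 8*((4 - M)*1) = 8*(4 - M) = 32 - 8*M)
83324*v((6/(-3) - 3/((-1*(-5)))) - 2*(-4)) = 83324*(32 - 8*((6/(-3) - 3/((-1*(-5)))) - 2*(-4))) = 83324*(32 - 8*((6*(-1/3) - 3/5) + 8)) = 83324*(32 - 8*((-2 - 3*1/5) + 8)) = 83324*(32 - 8*((-2 - 3/5) + 8)) = 83324*(32 - 8*(-13/5 + 8)) = 83324*(32 - 8*27/5) = 83324*(32 - 216/5) = 83324*(-56/5) = -4666144/5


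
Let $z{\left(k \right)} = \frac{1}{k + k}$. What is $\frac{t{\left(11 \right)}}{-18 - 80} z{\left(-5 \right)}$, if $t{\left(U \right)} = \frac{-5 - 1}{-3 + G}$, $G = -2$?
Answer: $\frac{3}{2450} \approx 0.0012245$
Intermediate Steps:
$t{\left(U \right)} = \frac{6}{5}$ ($t{\left(U \right)} = \frac{-5 - 1}{-3 - 2} = - \frac{6}{-5} = \left(-6\right) \left(- \frac{1}{5}\right) = \frac{6}{5}$)
$z{\left(k \right)} = \frac{1}{2 k}$
$\frac{t{\left(11 \right)}}{-18 - 80} z{\left(-5 \right)} = \frac{1}{-18 - 80} \cdot \frac{6}{5} \frac{1}{2 \left(-5\right)} = \frac{1}{-98} \cdot \frac{6}{5} \cdot \frac{1}{2} \left(- \frac{1}{5}\right) = \left(- \frac{1}{98}\right) \frac{6}{5} \left(- \frac{1}{10}\right) = \left(- \frac{3}{245}\right) \left(- \frac{1}{10}\right) = \frac{3}{2450}$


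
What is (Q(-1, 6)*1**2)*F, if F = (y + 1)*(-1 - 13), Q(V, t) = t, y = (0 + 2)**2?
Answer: -420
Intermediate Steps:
y = 4 (y = 2**2 = 4)
F = -70 (F = (4 + 1)*(-1 - 13) = 5*(-14) = -70)
(Q(-1, 6)*1**2)*F = (6*1**2)*(-70) = (6*1)*(-70) = 6*(-70) = -420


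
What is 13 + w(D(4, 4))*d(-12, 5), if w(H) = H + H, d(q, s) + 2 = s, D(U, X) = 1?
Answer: 19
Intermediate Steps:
d(q, s) = -2 + s
w(H) = 2*H
13 + w(D(4, 4))*d(-12, 5) = 13 + (2*1)*(-2 + 5) = 13 + 2*3 = 13 + 6 = 19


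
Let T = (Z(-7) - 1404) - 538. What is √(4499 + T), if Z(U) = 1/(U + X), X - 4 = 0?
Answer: √23010/3 ≈ 50.563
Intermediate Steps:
X = 4 (X = 4 + 0 = 4)
Z(U) = 1/(4 + U) (Z(U) = 1/(U + 4) = 1/(4 + U))
T = -5827/3 (T = (1/(4 - 7) - 1404) - 538 = (1/(-3) - 1404) - 538 = (-⅓ - 1404) - 538 = -4213/3 - 538 = -5827/3 ≈ -1942.3)
√(4499 + T) = √(4499 - 5827/3) = √(7670/3) = √23010/3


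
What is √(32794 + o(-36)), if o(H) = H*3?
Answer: √32686 ≈ 180.79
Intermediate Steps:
o(H) = 3*H
√(32794 + o(-36)) = √(32794 + 3*(-36)) = √(32794 - 108) = √32686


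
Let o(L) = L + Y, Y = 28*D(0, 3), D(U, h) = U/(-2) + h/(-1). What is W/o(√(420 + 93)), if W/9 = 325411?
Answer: -27334524/727 - 976233*√57/727 ≈ -47737.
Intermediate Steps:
W = 2928699 (W = 9*325411 = 2928699)
D(U, h) = -h - U/2 (D(U, h) = U*(-½) + h*(-1) = -U/2 - h = -h - U/2)
Y = -84 (Y = 28*(-1*3 - ½*0) = 28*(-3 + 0) = 28*(-3) = -84)
o(L) = -84 + L (o(L) = L - 84 = -84 + L)
W/o(√(420 + 93)) = 2928699/(-84 + √(420 + 93)) = 2928699/(-84 + √513) = 2928699/(-84 + 3*√57)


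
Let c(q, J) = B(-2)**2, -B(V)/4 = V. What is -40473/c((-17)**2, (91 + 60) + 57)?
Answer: -40473/64 ≈ -632.39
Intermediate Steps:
B(V) = -4*V
c(q, J) = 64 (c(q, J) = (-4*(-2))**2 = 8**2 = 64)
-40473/c((-17)**2, (91 + 60) + 57) = -40473/64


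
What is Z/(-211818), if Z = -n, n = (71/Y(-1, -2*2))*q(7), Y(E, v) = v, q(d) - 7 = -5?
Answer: -71/423636 ≈ -0.00016760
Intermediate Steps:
q(d) = 2 (q(d) = 7 - 5 = 2)
n = -71/2 (n = (71/(-2*2))*2 = (71/(-4))*2 = -¼*71*2 = -71/4*2 = -71/2 ≈ -35.500)
Z = 71/2 (Z = -1*(-71/2) = 71/2 ≈ 35.500)
Z/(-211818) = (71/2)/(-211818) = (71/2)*(-1/211818) = -71/423636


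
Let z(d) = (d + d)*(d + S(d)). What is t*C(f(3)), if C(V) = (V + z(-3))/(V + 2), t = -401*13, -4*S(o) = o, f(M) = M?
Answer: -172029/10 ≈ -17203.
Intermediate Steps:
S(o) = -o/4
t = -5213
z(d) = 3*d**2/2 (z(d) = (d + d)*(d - d/4) = (2*d)*(3*d/4) = 3*d**2/2)
C(V) = (27/2 + V)/(2 + V) (C(V) = (V + (3/2)*(-3)**2)/(V + 2) = (V + (3/2)*9)/(2 + V) = (V + 27/2)/(2 + V) = (27/2 + V)/(2 + V))
t*C(f(3)) = -5213*(27/2 + 3)/(2 + 3) = -5213*33/(5*2) = -5213*33/10 = -172029/10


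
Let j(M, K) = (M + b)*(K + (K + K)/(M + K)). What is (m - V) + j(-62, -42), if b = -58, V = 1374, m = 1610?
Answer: 67328/13 ≈ 5179.1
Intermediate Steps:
j(M, K) = (-58 + M)*(K + 2*K/(K + M)) (j(M, K) = (M - 58)*(K + (K + K)/(M + K)) = (-58 + M)*(K + (2*K)/(K + M)) = (-58 + M)*(K + 2*K/(K + M)))
(m - V) + j(-62, -42) = (1610 - 1*1374) - 42*(-116 + (-62)² - 58*(-42) - 56*(-62) - 42*(-62))/(-42 - 62) = (1610 - 1374) - 42*(-116 + 3844 + 2436 + 3472 + 2604)/(-104) = 236 - 42*(-1/104)*12240 = 236 + 64260/13 = 67328/13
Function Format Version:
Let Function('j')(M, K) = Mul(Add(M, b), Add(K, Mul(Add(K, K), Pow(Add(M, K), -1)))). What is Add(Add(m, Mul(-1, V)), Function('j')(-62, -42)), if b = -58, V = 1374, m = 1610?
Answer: Rational(67328, 13) ≈ 5179.1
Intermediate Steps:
Function('j')(M, K) = Mul(Add(-58, M), Add(K, Mul(2, K, Pow(Add(K, M), -1)))) (Function('j')(M, K) = Mul(Add(M, -58), Add(K, Mul(Add(K, K), Pow(Add(M, K), -1)))) = Mul(Add(-58, M), Add(K, Mul(Mul(2, K), Pow(Add(K, M), -1)))) = Mul(Add(-58, M), Add(K, Mul(2, K, Pow(Add(K, M), -1)))))
Add(Add(m, Mul(-1, V)), Function('j')(-62, -42)) = Add(Add(1610, Mul(-1, 1374)), Mul(-42, Pow(Add(-42, -62), -1), Add(-116, Pow(-62, 2), Mul(-58, -42), Mul(-56, -62), Mul(-42, -62)))) = Add(Add(1610, -1374), Mul(-42, Pow(-104, -1), Add(-116, 3844, 2436, 3472, 2604))) = Add(236, Mul(-42, Rational(-1, 104), 12240)) = Add(236, Rational(64260, 13)) = Rational(67328, 13)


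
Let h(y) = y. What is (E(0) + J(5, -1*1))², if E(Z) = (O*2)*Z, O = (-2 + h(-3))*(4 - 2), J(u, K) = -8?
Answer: 64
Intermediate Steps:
O = -10 (O = (-2 - 3)*(4 - 2) = -5*2 = -10)
E(Z) = -20*Z (E(Z) = (-10*2)*Z = -20*Z)
(E(0) + J(5, -1*1))² = (-20*0 - 8)² = (0 - 8)² = (-8)² = 64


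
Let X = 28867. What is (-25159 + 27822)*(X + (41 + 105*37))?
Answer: 87327759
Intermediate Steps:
(-25159 + 27822)*(X + (41 + 105*37)) = (-25159 + 27822)*(28867 + (41 + 105*37)) = 2663*(28867 + (41 + 3885)) = 2663*(28867 + 3926) = 2663*32793 = 87327759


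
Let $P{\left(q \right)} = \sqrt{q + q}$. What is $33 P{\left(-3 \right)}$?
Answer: $33 i \sqrt{6} \approx 80.833 i$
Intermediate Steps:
$P{\left(q \right)} = \sqrt{2} \sqrt{q}$ ($P{\left(q \right)} = \sqrt{2 q} = \sqrt{2} \sqrt{q}$)
$33 P{\left(-3 \right)} = 33 \sqrt{2} \sqrt{-3} = 33 \sqrt{2} i \sqrt{3} = 33 i \sqrt{6}$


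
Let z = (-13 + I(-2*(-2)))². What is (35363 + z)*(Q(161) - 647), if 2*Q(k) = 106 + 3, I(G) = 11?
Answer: -41909895/2 ≈ -2.0955e+7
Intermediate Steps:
Q(k) = 109/2 (Q(k) = (106 + 3)/2 = (½)*109 = 109/2)
z = 4 (z = (-13 + 11)² = (-2)² = 4)
(35363 + z)*(Q(161) - 647) = (35363 + 4)*(109/2 - 647) = 35367*(-1185/2) = -41909895/2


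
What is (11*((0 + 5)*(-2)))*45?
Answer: -4950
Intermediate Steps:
(11*((0 + 5)*(-2)))*45 = (11*(5*(-2)))*45 = (11*(-10))*45 = -110*45 = -4950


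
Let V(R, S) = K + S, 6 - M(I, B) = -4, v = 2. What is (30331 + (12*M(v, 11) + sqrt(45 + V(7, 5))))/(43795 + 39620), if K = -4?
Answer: 30451/83415 + sqrt(46)/83415 ≈ 0.36514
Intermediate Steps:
M(I, B) = 10 (M(I, B) = 6 - 1*(-4) = 6 + 4 = 10)
V(R, S) = -4 + S
(30331 + (12*M(v, 11) + sqrt(45 + V(7, 5))))/(43795 + 39620) = (30331 + (12*10 + sqrt(45 + (-4 + 5))))/(43795 + 39620) = (30331 + (120 + sqrt(45 + 1)))/83415 = (30331 + (120 + sqrt(46)))*(1/83415) = (30451 + sqrt(46))*(1/83415) = 30451/83415 + sqrt(46)/83415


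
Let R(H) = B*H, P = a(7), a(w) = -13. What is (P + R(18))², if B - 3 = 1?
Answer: 3481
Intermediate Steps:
P = -13
B = 4 (B = 3 + 1 = 4)
R(H) = 4*H
(P + R(18))² = (-13 + 4*18)² = (-13 + 72)² = 59² = 3481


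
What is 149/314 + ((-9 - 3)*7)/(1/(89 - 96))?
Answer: 184781/314 ≈ 588.47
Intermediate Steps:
149/314 + ((-9 - 3)*7)/(1/(89 - 96)) = 149*(1/314) + (-12*7)/(1/(-7)) = 149/314 - 84/(-⅐) = 149/314 - 84*(-7) = 149/314 + 588 = 184781/314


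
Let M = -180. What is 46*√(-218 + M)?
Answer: 46*I*√398 ≈ 917.7*I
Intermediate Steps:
46*√(-218 + M) = 46*√(-218 - 180) = 46*√(-398) = 46*(I*√398) = 46*I*√398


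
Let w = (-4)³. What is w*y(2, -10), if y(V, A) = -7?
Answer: 448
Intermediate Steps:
w = -64
w*y(2, -10) = -64*(-7) = 448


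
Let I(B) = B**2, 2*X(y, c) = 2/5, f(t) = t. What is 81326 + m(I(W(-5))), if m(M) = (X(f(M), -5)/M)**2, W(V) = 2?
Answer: 32530401/400 ≈ 81326.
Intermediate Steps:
X(y, c) = 1/5 (X(y, c) = (2/5)/2 = (2*(1/5))/2 = (1/2)*(2/5) = 1/5)
m(M) = 1/(25*M**2) (m(M) = (1/(5*M))**2 = 1/(25*M**2))
81326 + m(I(W(-5))) = 81326 + 1/(25*(2**2)**2) = 81326 + (1/25)/4**2 = 81326 + (1/25)*(1/16) = 81326 + 1/400 = 32530401/400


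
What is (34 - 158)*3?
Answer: -372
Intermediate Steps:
(34 - 158)*3 = -124*3 = -372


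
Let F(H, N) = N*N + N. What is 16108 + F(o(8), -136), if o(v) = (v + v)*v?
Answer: 34468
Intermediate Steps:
o(v) = 2*v**2 (o(v) = (2*v)*v = 2*v**2)
F(H, N) = N + N**2 (F(H, N) = N**2 + N = N + N**2)
16108 + F(o(8), -136) = 16108 - 136*(1 - 136) = 16108 - 136*(-135) = 16108 + 18360 = 34468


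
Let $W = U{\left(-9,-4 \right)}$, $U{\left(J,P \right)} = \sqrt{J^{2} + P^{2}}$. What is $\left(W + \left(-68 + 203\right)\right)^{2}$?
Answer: $\left(135 + \sqrt{97}\right)^{2} \approx 20981.0$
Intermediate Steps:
$W = \sqrt{97}$ ($W = \sqrt{\left(-9\right)^{2} + \left(-4\right)^{2}} = \sqrt{81 + 16} = \sqrt{97} \approx 9.8489$)
$\left(W + \left(-68 + 203\right)\right)^{2} = \left(\sqrt{97} + \left(-68 + 203\right)\right)^{2} = \left(\sqrt{97} + 135\right)^{2} = \left(135 + \sqrt{97}\right)^{2}$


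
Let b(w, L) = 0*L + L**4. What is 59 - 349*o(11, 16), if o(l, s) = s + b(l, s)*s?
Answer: -365958549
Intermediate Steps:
b(w, L) = L**4 (b(w, L) = 0 + L**4 = L**4)
o(l, s) = s + s**5 (o(l, s) = s + s**4*s = s + s**5)
59 - 349*o(11, 16) = 59 - 349*(16 + 16**5) = 59 - 349*(16 + 1048576) = 59 - 349*1048592 = 59 - 365958608 = -365958549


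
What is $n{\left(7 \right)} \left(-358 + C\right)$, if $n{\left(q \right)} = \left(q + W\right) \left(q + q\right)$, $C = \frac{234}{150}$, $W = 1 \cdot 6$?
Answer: $- \frac{1621802}{25} \approx -64872.0$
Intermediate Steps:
$W = 6$
$C = \frac{39}{25}$ ($C = 234 \cdot \frac{1}{150} = \frac{39}{25} \approx 1.56$)
$n{\left(q \right)} = 2 q \left(6 + q\right)$ ($n{\left(q \right)} = \left(q + 6\right) \left(q + q\right) = \left(6 + q\right) 2 q = 2 q \left(6 + q\right)$)
$n{\left(7 \right)} \left(-358 + C\right) = 2 \cdot 7 \left(6 + 7\right) \left(-358 + \frac{39}{25}\right) = 2 \cdot 7 \cdot 13 \left(- \frac{8911}{25}\right) = 182 \left(- \frac{8911}{25}\right) = - \frac{1621802}{25}$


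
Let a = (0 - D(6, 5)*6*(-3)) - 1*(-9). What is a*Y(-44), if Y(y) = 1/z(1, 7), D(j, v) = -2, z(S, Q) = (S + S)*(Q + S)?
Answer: -27/16 ≈ -1.6875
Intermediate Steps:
z(S, Q) = 2*S*(Q + S) (z(S, Q) = (2*S)*(Q + S) = 2*S*(Q + S))
Y(y) = 1/16 (Y(y) = 1/(2*1*(7 + 1)) = 1/(2*1*8) = 1/16)
a = -27 (a = (0 - (-2*6)*(-3)) - 1*(-9) = (0 - (-12)*(-3)) + 9 = (0 - 1*36) + 9 = (0 - 36) + 9 = -36 + 9 = -27)
a*Y(-44) = -27*1/16 = -27/16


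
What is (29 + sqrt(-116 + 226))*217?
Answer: 6293 + 217*sqrt(110) ≈ 8568.9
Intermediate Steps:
(29 + sqrt(-116 + 226))*217 = (29 + sqrt(110))*217 = 6293 + 217*sqrt(110)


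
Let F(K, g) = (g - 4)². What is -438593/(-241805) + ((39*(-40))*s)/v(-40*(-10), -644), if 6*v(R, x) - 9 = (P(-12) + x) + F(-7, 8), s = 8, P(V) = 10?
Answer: 6124487179/49086415 ≈ 124.77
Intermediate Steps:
F(K, g) = (-4 + g)²
v(R, x) = 35/6 + x/6 (v(R, x) = 3/2 + ((10 + x) + (-4 + 8)²)/6 = 3/2 + ((10 + x) + 4²)/6 = 3/2 + ((10 + x) + 16)/6 = 3/2 + (26 + x)/6 = 3/2 + (13/3 + x/6) = 35/6 + x/6)
-438593/(-241805) + ((39*(-40))*s)/v(-40*(-10), -644) = -438593/(-241805) + ((39*(-40))*8)/(35/6 + (⅙)*(-644)) = -438593*(-1/241805) + (-1560*8)/(35/6 - 322/3) = 438593/241805 - 12480/(-203/2) = 438593/241805 - 12480*(-2/203) = 438593/241805 + 24960/203 = 6124487179/49086415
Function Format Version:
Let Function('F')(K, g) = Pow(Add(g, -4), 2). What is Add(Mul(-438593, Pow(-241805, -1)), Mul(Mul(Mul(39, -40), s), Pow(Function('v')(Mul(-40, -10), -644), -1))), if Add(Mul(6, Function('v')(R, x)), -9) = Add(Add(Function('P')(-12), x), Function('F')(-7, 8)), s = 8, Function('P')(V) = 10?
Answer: Rational(6124487179, 49086415) ≈ 124.77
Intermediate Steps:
Function('F')(K, g) = Pow(Add(-4, g), 2)
Function('v')(R, x) = Add(Rational(35, 6), Mul(Rational(1, 6), x)) (Function('v')(R, x) = Add(Rational(3, 2), Mul(Rational(1, 6), Add(Add(10, x), Pow(Add(-4, 8), 2)))) = Add(Rational(3, 2), Mul(Rational(1, 6), Add(Add(10, x), Pow(4, 2)))) = Add(Rational(3, 2), Mul(Rational(1, 6), Add(Add(10, x), 16))) = Add(Rational(3, 2), Mul(Rational(1, 6), Add(26, x))) = Add(Rational(3, 2), Add(Rational(13, 3), Mul(Rational(1, 6), x))) = Add(Rational(35, 6), Mul(Rational(1, 6), x)))
Add(Mul(-438593, Pow(-241805, -1)), Mul(Mul(Mul(39, -40), s), Pow(Function('v')(Mul(-40, -10), -644), -1))) = Add(Mul(-438593, Pow(-241805, -1)), Mul(Mul(Mul(39, -40), 8), Pow(Add(Rational(35, 6), Mul(Rational(1, 6), -644)), -1))) = Add(Mul(-438593, Rational(-1, 241805)), Mul(Mul(-1560, 8), Pow(Add(Rational(35, 6), Rational(-322, 3)), -1))) = Add(Rational(438593, 241805), Mul(-12480, Pow(Rational(-203, 2), -1))) = Add(Rational(438593, 241805), Mul(-12480, Rational(-2, 203))) = Add(Rational(438593, 241805), Rational(24960, 203)) = Rational(6124487179, 49086415)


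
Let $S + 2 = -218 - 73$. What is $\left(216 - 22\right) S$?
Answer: $-56842$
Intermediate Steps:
$S = -293$ ($S = -2 - 291 = -293$)
$\left(216 - 22\right) S = \left(216 - 22\right) \left(-293\right) = 194 \left(-293\right) = -56842$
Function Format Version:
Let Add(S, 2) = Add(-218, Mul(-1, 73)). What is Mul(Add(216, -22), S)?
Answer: -56842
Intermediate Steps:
S = -293 (S = Add(-2, Add(-218, Mul(-1, 73))) = Add(-2, Add(-218, -73)) = Add(-2, -291) = -293)
Mul(Add(216, -22), S) = Mul(Add(216, -22), -293) = Mul(194, -293) = -56842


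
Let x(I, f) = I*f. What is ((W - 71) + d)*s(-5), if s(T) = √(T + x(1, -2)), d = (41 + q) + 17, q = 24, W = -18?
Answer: -7*I*√7 ≈ -18.52*I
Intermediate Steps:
d = 82 (d = (41 + 24) + 17 = 65 + 17 = 82)
s(T) = √(-2 + T) (s(T) = √(T + 1*(-2)) = √(T - 2) = √(-2 + T))
((W - 71) + d)*s(-5) = ((-18 - 71) + 82)*√(-2 - 5) = (-89 + 82)*√(-7) = -7*I*√7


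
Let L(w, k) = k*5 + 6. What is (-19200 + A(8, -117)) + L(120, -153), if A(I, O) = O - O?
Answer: -19959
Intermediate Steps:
A(I, O) = 0
L(w, k) = 6 + 5*k (L(w, k) = 5*k + 6 = 6 + 5*k)
(-19200 + A(8, -117)) + L(120, -153) = (-19200 + 0) + (6 + 5*(-153)) = -19200 + (6 - 765) = -19200 - 759 = -19959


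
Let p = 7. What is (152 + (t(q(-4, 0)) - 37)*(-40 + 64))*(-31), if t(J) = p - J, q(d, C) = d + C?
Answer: 14632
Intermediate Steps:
q(d, C) = C + d
t(J) = 7 - J
(152 + (t(q(-4, 0)) - 37)*(-40 + 64))*(-31) = (152 + ((7 - (0 - 4)) - 37)*(-40 + 64))*(-31) = (152 + ((7 - 1*(-4)) - 37)*24)*(-31) = (152 + ((7 + 4) - 37)*24)*(-31) = (152 + (11 - 37)*24)*(-31) = (152 - 26*24)*(-31) = (152 - 624)*(-31) = -472*(-31) = 14632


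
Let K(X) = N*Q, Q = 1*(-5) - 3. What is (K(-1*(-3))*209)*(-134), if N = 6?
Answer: 1344288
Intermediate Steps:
Q = -8 (Q = -5 - 3 = -8)
K(X) = -48 (K(X) = 6*(-8) = -48)
(K(-1*(-3))*209)*(-134) = -48*209*(-134) = -10032*(-134) = 1344288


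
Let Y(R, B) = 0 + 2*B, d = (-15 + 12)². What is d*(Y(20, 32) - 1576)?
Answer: -13608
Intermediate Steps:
d = 9 (d = (-3)² = 9)
Y(R, B) = 2*B
d*(Y(20, 32) - 1576) = 9*(2*32 - 1576) = 9*(64 - 1576) = 9*(-1512) = -13608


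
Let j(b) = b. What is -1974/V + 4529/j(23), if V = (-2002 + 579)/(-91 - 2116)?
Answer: -93757447/32729 ≈ -2864.7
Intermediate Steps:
V = 1423/2207 (V = -1423/(-2207) = -1423*(-1/2207) = 1423/2207 ≈ 0.64477)
-1974/V + 4529/j(23) = -1974/1423/2207 + 4529/23 = -1974*2207/1423 + 4529*(1/23) = -4356618/1423 + 4529/23 = -93757447/32729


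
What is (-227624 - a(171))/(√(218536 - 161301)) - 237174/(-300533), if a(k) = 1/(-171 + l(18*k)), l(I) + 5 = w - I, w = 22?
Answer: 237174/300533 - 735680767*√57235/184983520 ≈ -950.66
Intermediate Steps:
l(I) = 17 - I (l(I) = -5 + (22 - I) = 17 - I)
a(k) = 1/(-154 - 18*k) (a(k) = 1/(-171 + (17 - 18*k)) = 1/(-154 - 18*k))
(-227624 - a(171))/(√(218536 - 161301)) - 237174/(-300533) = (-227624 - (-1)/(154 + 18*171))/(√(218536 - 161301)) - 237174/(-300533) = (-227624 - (-1)/(154 + 3078))/(√57235) - 237174*(-1/300533) = (-227624 - (-1)/3232)*(√57235/57235) + 237174/300533 = (-227624 - 1*(-1/3232))*(√57235/57235) + 237174/300533 = (-227624 + 1/3232)*(√57235/57235) + 237174/300533 = -735680767*√57235/184983520 + 237174/300533 = 237174/300533 - 735680767*√57235/184983520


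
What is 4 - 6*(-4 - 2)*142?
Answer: 5116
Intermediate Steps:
4 - 6*(-4 - 2)*142 = 4 - 6*(-6)*142 = 4 + 36*142 = 4 + 5112 = 5116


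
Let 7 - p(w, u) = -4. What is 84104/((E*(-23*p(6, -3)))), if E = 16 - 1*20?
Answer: 21026/253 ≈ 83.107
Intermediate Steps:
p(w, u) = 11 (p(w, u) = 7 - 1*(-4) = 7 + 4 = 11)
E = -4 (E = 16 - 20 = -4)
84104/((E*(-23*p(6, -3)))) = 84104/((-(-92)*11)) = 84104/((-4*(-253))) = 84104/1012 = 84104*(1/1012) = 21026/253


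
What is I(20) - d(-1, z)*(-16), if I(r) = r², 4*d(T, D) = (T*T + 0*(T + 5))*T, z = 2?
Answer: 396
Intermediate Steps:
d(T, D) = T³/4 (d(T, D) = ((T*T + 0*(T + 5))*T)/4 = ((T² + 0*(5 + T))*T)/4 = ((T² + 0)*T)/4 = (T²*T)/4 = T³/4)
I(20) - d(-1, z)*(-16) = 20² - (¼)*(-1)³*(-16) = 400 - (¼)*(-1)*(-16) = 400 - (-1)*(-16)/4 = 400 - 1*4 = 400 - 4 = 396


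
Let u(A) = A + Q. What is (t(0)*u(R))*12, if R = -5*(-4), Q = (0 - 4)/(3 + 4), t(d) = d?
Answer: 0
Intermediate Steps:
Q = -4/7 ≈ -0.57143
R = 20
u(A) = -4/7 + A (u(A) = A - 4/7 = -4/7 + A)
(t(0)*u(R))*12 = (0*(-4/7 + 20))*12 = (0*(136/7))*12 = 0*12 = 0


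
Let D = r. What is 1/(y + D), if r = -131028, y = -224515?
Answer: -1/355543 ≈ -2.8126e-6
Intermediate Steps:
D = -131028
1/(y + D) = 1/(-224515 - 131028) = 1/(-355543) = -1/355543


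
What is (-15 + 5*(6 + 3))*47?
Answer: 1410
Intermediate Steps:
(-15 + 5*(6 + 3))*47 = (-15 + 5*9)*47 = (-15 + 45)*47 = 30*47 = 1410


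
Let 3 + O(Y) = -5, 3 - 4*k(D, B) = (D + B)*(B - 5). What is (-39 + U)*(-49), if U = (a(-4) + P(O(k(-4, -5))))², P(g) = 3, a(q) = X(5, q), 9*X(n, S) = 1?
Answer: 116375/81 ≈ 1436.7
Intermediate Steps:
X(n, S) = ⅑ (X(n, S) = (⅑)*1 = ⅑)
k(D, B) = ¾ - (-5 + B)*(B + D)/4 (k(D, B) = ¾ - (D + B)*(B - 5)/4 = ¾ - (B + D)*(-5 + B)/4 = ¾ - (-5 + B)*(B + D)/4)
a(q) = ⅑
O(Y) = -8 (O(Y) = -3 - 5 = -8)
U = 784/81 (U = (⅑ + 3)² = (28/9)² = 784/81 ≈ 9.6790)
(-39 + U)*(-49) = (-39 + 784/81)*(-49) = -2375/81*(-49) = 116375/81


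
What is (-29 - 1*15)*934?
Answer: -41096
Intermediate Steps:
(-29 - 1*15)*934 = (-29 - 15)*934 = -44*934 = -41096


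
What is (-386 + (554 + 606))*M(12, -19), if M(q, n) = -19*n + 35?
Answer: 306504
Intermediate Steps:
M(q, n) = 35 - 19*n
(-386 + (554 + 606))*M(12, -19) = (-386 + (554 + 606))*(35 - 19*(-19)) = (-386 + 1160)*(35 + 361) = 774*396 = 306504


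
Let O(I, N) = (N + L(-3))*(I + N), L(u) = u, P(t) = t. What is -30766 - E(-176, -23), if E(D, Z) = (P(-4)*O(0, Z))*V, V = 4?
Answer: -21198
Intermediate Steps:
O(I, N) = (-3 + N)*(I + N) (O(I, N) = (N - 3)*(I + N) = (-3 + N)*(I + N))
E(D, Z) = -16*Z² + 48*Z (E(D, Z) = -4*(Z² - 3*0 - 3*Z + 0*Z)*4 = -4*(Z² + 0 - 3*Z + 0)*4 = -4*(Z² - 3*Z)*4 = (-4*Z² + 12*Z)*4 = -16*Z² + 48*Z)
-30766 - E(-176, -23) = -30766 - 16*(-23)*(3 - 1*(-23)) = -30766 - 16*(-23)*(3 + 23) = -30766 - 16*(-23)*26 = -30766 - 1*(-9568) = -30766 + 9568 = -21198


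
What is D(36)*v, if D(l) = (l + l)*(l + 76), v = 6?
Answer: 48384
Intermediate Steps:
D(l) = 2*l*(76 + l) (D(l) = (2*l)*(76 + l) = 2*l*(76 + l))
D(36)*v = (2*36*(76 + 36))*6 = (2*36*112)*6 = 8064*6 = 48384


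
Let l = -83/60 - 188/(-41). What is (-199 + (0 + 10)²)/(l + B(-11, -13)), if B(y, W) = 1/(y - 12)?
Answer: -5601420/178711 ≈ -31.343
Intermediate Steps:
l = 7877/2460 (l = -83*1/60 - 188*(-1/41) = -83/60 + 188/41 = 7877/2460 ≈ 3.2020)
B(y, W) = 1/(-12 + y)
(-199 + (0 + 10)²)/(l + B(-11, -13)) = (-199 + (0 + 10)²)/(7877/2460 + 1/(-12 - 11)) = (-199 + 10²)/(7877/2460 + 1/(-23)) = (-199 + 100)/(7877/2460 - 1/23) = -99/178711/56580 = -99*56580/178711 = -5601420/178711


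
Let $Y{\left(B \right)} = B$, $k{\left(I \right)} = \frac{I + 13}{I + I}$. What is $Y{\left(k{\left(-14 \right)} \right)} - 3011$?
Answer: $- \frac{84307}{28} \approx -3011.0$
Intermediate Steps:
$k{\left(I \right)} = \frac{13 + I}{2 I}$
$Y{\left(k{\left(-14 \right)} \right)} - 3011 = \frac{13 - 14}{2 \left(-14\right)} - 3011 = \frac{1}{2} \left(- \frac{1}{14}\right) \left(-1\right) - 3011 = \frac{1}{28} - 3011 = - \frac{84307}{28}$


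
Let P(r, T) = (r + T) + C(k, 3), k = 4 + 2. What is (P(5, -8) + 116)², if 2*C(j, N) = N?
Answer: 52441/4 ≈ 13110.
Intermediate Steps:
k = 6
C(j, N) = N/2
P(r, T) = 3/2 + T + r (P(r, T) = (r + T) + (½)*3 = (T + r) + 3/2 = 3/2 + T + r)
(P(5, -8) + 116)² = ((3/2 - 8 + 5) + 116)² = (-3/2 + 116)² = (229/2)² = 52441/4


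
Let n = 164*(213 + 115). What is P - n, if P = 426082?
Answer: 372290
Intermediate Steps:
n = 53792 (n = 164*328 = 53792)
P - n = 426082 - 1*53792 = 426082 - 53792 = 372290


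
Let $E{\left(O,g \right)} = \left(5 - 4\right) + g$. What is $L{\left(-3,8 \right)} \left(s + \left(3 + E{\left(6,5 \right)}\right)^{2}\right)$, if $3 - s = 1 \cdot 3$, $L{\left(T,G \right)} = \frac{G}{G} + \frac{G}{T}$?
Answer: $-135$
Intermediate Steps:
$L{\left(T,G \right)} = 1 + \frac{G}{T}$
$E{\left(O,g \right)} = 1 + g$
$s = 0$ ($s = 3 - 1 \cdot 3 = 3 - 3 = 0$)
$L{\left(-3,8 \right)} \left(s + \left(3 + E{\left(6,5 \right)}\right)^{2}\right) = \frac{8 - 3}{-3} \left(0 + \left(3 + \left(1 + 5\right)\right)^{2}\right) = \left(- \frac{1}{3}\right) 5 \left(0 + \left(3 + 6\right)^{2}\right) = - \frac{5 \left(0 + 9^{2}\right)}{3} = - \frac{5 \left(0 + 81\right)}{3} = \left(- \frac{5}{3}\right) 81 = -135$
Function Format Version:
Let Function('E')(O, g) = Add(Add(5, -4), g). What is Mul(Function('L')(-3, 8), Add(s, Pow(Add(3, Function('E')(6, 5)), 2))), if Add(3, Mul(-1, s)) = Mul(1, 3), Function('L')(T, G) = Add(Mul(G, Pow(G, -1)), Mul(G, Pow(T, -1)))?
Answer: -135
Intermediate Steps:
Function('L')(T, G) = Add(1, Mul(G, Pow(T, -1)))
Function('E')(O, g) = Add(1, g)
s = 0 (s = Add(3, Mul(-1, Mul(1, 3))) = Add(3, Mul(-1, 3)) = Add(3, -3) = 0)
Mul(Function('L')(-3, 8), Add(s, Pow(Add(3, Function('E')(6, 5)), 2))) = Mul(Mul(Pow(-3, -1), Add(8, -3)), Add(0, Pow(Add(3, Add(1, 5)), 2))) = Mul(Mul(Rational(-1, 3), 5), Add(0, Pow(Add(3, 6), 2))) = Mul(Rational(-5, 3), Add(0, Pow(9, 2))) = Mul(Rational(-5, 3), Add(0, 81)) = Mul(Rational(-5, 3), 81) = -135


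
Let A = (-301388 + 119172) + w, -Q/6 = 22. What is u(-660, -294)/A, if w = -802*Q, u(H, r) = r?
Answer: 147/38176 ≈ 0.0038506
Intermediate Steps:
Q = -132 (Q = -6*22 = -132)
w = 105864 (w = -802*(-132) = 105864)
A = -76352 (A = (-301388 + 119172) + 105864 = -182216 + 105864 = -76352)
u(-660, -294)/A = -294/(-76352) = -294*(-1/76352) = 147/38176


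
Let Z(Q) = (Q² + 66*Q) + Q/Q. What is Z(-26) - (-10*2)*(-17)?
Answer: -1379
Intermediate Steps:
Z(Q) = 1 + Q² + 66*Q (Z(Q) = (Q² + 66*Q) + 1 = 1 + Q² + 66*Q)
Z(-26) - (-10*2)*(-17) = (1 + (-26)² + 66*(-26)) - (-10*2)*(-17) = (1 + 676 - 1716) - (-20)*(-17) = -1039 - 1*340 = -1039 - 340 = -1379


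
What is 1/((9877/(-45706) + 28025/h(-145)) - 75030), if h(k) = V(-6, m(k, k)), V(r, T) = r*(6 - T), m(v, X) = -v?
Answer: -9529701/714695297722 ≈ -1.3334e-5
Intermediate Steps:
h(k) = -36 - 6*k (h(k) = -6*(6 - (-1)*k) = -6*(6 + k) = -36 - 6*k)
1/((9877/(-45706) + 28025/h(-145)) - 75030) = 1/((9877/(-45706) + 28025/(-36 - 6*(-145))) - 75030) = 1/((9877*(-1/45706) + 28025/(-36 + 870)) - 75030) = 1/((-9877/45706 + 28025/834) - 75030) = 1/(318168308/9529701 - 75030) = 1/(-714695297722/9529701) = -9529701/714695297722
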